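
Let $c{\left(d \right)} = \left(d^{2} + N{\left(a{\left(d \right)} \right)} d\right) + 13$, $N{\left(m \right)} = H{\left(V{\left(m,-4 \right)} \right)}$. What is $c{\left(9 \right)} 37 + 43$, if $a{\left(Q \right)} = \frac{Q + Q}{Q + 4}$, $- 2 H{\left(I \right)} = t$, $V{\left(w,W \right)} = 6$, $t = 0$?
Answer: $3521$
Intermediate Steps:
$H{\left(I \right)} = 0$ ($H{\left(I \right)} = \left(- \frac{1}{2}\right) 0 = 0$)
$a{\left(Q \right)} = \frac{2 Q}{4 + Q}$
$N{\left(m \right)} = 0$
$c{\left(d \right)} = 13 + d^{2}$ ($c{\left(d \right)} = \left(d^{2} + 0 d\right) + 13 = \left(d^{2} + 0\right) + 13 = d^{2} + 13 = 13 + d^{2}$)
$c{\left(9 \right)} 37 + 43 = \left(13 + 9^{2}\right) 37 + 43 = \left(13 + 81\right) 37 + 43 = 94 \cdot 37 + 43 = 3478 + 43 = 3521$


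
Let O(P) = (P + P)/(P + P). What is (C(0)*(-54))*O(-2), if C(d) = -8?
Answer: 432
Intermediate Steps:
O(P) = 1 (O(P) = (2*P)/((2*P)) = (2*P)*(1/(2*P)) = 1)
(C(0)*(-54))*O(-2) = -8*(-54)*1 = 432*1 = 432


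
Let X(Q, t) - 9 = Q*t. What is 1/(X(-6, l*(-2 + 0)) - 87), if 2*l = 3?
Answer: -1/60 ≈ -0.016667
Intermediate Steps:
l = 3/2 (l = (1/2)*3 = 3/2 ≈ 1.5000)
X(Q, t) = 9 + Q*t
1/(X(-6, l*(-2 + 0)) - 87) = 1/((9 - 9*(-2 + 0)) - 87) = 1/((9 - 9*(-2)) - 87) = 1/((9 - 6*(-3)) - 87) = 1/((9 + 18) - 87) = 1/(27 - 87) = 1/(-60) = -1/60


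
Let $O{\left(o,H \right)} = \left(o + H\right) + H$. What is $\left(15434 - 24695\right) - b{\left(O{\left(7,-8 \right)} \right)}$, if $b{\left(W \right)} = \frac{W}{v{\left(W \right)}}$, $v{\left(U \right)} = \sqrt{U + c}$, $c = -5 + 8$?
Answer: $-9261 - \frac{3 i \sqrt{6}}{2} \approx -9261.0 - 3.6742 i$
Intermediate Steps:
$c = 3$
$v{\left(U \right)} = \sqrt{3 + U}$ ($v{\left(U \right)} = \sqrt{U + 3} = \sqrt{3 + U}$)
$O{\left(o,H \right)} = o + 2 H$ ($O{\left(o,H \right)} = \left(H + o\right) + H = o + 2 H$)
$b{\left(W \right)} = \frac{W}{\sqrt{3 + W}}$
$\left(15434 - 24695\right) - b{\left(O{\left(7,-8 \right)} \right)} = \left(15434 - 24695\right) - \frac{7 + 2 \left(-8\right)}{\sqrt{3 + \left(7 + 2 \left(-8\right)\right)}} = -9261 - \frac{7 - 16}{\sqrt{3 + \left(7 - 16\right)}} = -9261 - - \frac{9}{\sqrt{3 - 9}} = -9261 - - \frac{9}{i \sqrt{6}} = -9261 - - 9 \left(- \frac{i \sqrt{6}}{6}\right) = -9261 - \frac{3 i \sqrt{6}}{2}$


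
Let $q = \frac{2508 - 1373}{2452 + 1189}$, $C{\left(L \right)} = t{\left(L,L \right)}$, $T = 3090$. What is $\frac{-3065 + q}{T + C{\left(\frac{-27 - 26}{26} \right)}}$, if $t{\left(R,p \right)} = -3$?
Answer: $- \frac{3719510}{3746589} \approx -0.99277$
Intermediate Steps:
$C{\left(L \right)} = -3$
$q = \frac{1135}{3641} \approx 0.31173$
$\frac{-3065 + q}{T + C{\left(\frac{-27 - 26}{26} \right)}} = \frac{-3065 + \frac{1135}{3641}}{3090 - 3} = - \frac{11158530}{3641 \cdot 3087} = \left(- \frac{11158530}{3641}\right) \frac{1}{3087} = - \frac{3719510}{3746589}$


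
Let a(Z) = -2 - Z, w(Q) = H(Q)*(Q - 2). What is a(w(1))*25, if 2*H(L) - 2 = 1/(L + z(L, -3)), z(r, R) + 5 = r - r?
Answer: -225/8 ≈ -28.125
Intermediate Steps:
z(r, R) = -5 (z(r, R) = -5 + (r - r) = -5 + 0 = -5)
H(L) = 1 + 1/(2*(-5 + L)) (H(L) = 1 + 1/(2*(L - 5)) = 1 + 1/(2*(-5 + L)))
w(Q) = (-2 + Q)*(-9/2 + Q)/(-5 + Q) (w(Q) = ((-9/2 + Q)/(-5 + Q))*(Q - 2) = ((-9/2 + Q)/(-5 + Q))*(-2 + Q) = (-2 + Q)*(-9/2 + Q)/(-5 + Q))
a(w(1))*25 = (-2 - (-9 + 2*1)*(-2 + 1)/(2*(-5 + 1)))*25 = (-2 - (-9 + 2)*(-1)/(2*(-4)))*25 = (-2 - (-1)*(-7)*(-1)/(2*4))*25 = (-2 - 1*(-7/8))*25 = (-2 + 7/8)*25 = -9/8*25 = -225/8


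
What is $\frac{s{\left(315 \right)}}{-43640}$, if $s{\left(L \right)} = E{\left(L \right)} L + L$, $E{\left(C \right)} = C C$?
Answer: $- \frac{3125619}{4364} \approx -716.23$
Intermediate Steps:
$E{\left(C \right)} = C^{2}$
$s{\left(L \right)} = L + L^{3}$ ($s{\left(L \right)} = L^{2} L + L = L^{3} + L = L + L^{3}$)
$\frac{s{\left(315 \right)}}{-43640} = \frac{315 + 315^{3}}{-43640} = \left(315 + 31255875\right) \left(- \frac{1}{43640}\right) = 31256190 \left(- \frac{1}{43640}\right) = - \frac{3125619}{4364}$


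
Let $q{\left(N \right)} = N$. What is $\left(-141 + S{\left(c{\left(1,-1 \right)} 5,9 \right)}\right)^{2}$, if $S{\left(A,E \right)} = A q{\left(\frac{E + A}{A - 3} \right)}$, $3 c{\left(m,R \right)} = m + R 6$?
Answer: $\frac{51351556}{2601} \approx 19743.0$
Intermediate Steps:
$c{\left(m,R \right)} = 2 R + \frac{m}{3}$ ($c{\left(m,R \right)} = \frac{m + R 6}{3} = \frac{m + 6 R}{3} = 2 R + \frac{m}{3}$)
$S{\left(A,E \right)} = \frac{A \left(A + E\right)}{-3 + A}$ ($S{\left(A,E \right)} = A \frac{E + A}{A - 3} = A \frac{A + E}{-3 + A} = \frac{A \left(A + E\right)}{-3 + A}$)
$\left(-141 + S{\left(c{\left(1,-1 \right)} 5,9 \right)}\right)^{2} = \left(-141 + \frac{\left(2 \left(-1\right) + \frac{1}{3} \cdot 1\right) 5 \left(\left(2 \left(-1\right) + \frac{1}{3} \cdot 1\right) 5 + 9\right)}{-3 + \left(2 \left(-1\right) + \frac{1}{3} \cdot 1\right) 5}\right)^{2} = \left(-141 + \frac{\left(-2 + \frac{1}{3}\right) 5 \left(\left(-2 + \frac{1}{3}\right) 5 + 9\right)}{-3 + \left(-2 + \frac{1}{3}\right) 5}\right)^{2} = \left(-141 + \frac{\left(- \frac{5}{3}\right) 5 \left(\left(- \frac{5}{3}\right) 5 + 9\right)}{-3 - \frac{25}{3}}\right)^{2} = \left(-141 - \frac{25 \left(- \frac{25}{3} + 9\right)}{3 \left(-3 - \frac{25}{3}\right)}\right)^{2} = \left(-141 - \frac{25}{3} \frac{1}{- \frac{34}{3}} \cdot \frac{2}{3}\right)^{2} = \left(-141 - \left(- \frac{25}{34}\right) \frac{2}{3}\right)^{2} = \left(-141 + \frac{25}{51}\right)^{2} = \left(- \frac{7166}{51}\right)^{2} = \frac{51351556}{2601}$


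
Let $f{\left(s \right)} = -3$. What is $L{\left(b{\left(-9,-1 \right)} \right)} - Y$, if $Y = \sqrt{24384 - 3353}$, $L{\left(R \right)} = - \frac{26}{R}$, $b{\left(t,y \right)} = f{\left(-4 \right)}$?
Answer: $\frac{26}{3} - \sqrt{21031} \approx -136.35$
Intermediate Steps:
$b{\left(t,y \right)} = -3$
$Y = \sqrt{21031} \approx 145.02$
$L{\left(b{\left(-9,-1 \right)} \right)} - Y = - \frac{26}{-3} - \sqrt{21031} = \left(-26\right) \left(- \frac{1}{3}\right) - \sqrt{21031} = \frac{26}{3} - \sqrt{21031}$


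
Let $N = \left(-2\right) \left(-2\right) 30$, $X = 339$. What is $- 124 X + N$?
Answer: $-41916$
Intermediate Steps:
$N = 120$ ($N = 4 \cdot 30 = 120$)
$- 124 X + N = \left(-124\right) 339 + 120 = -42036 + 120 = -41916$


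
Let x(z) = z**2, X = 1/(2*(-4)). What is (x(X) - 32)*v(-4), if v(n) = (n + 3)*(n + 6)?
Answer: 2047/32 ≈ 63.969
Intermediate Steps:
X = -1/8 (X = 1/(-8) = -1/8 ≈ -0.12500)
v(n) = (3 + n)*(6 + n)
(x(X) - 32)*v(-4) = ((-1/8)**2 - 32)*(18 + (-4)**2 + 9*(-4)) = (1/64 - 32)*(18 + 16 - 36) = -2047/64*(-2) = 2047/32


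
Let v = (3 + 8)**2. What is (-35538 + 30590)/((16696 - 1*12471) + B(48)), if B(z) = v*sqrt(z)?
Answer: -20905300/17147857 + 2394832*sqrt(3)/17147857 ≈ -0.97723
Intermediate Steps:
v = 121 (v = 11**2 = 121)
B(z) = 121*sqrt(z)
(-35538 + 30590)/((16696 - 1*12471) + B(48)) = (-35538 + 30590)/((16696 - 1*12471) + 121*sqrt(48)) = -4948/((16696 - 12471) + 121*(4*sqrt(3))) = -4948/(4225 + 484*sqrt(3))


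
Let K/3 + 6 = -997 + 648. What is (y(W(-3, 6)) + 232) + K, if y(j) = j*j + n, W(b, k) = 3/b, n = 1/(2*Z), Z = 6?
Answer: -9983/12 ≈ -831.92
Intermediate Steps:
n = 1/12 (n = 1/(2*6) = 1/12 ≈ 0.083333)
y(j) = 1/12 + j² (y(j) = j*j + 1/12 = j² + 1/12 = 1/12 + j²)
K = -1065 (K = -18 + 3*(-997 + 648) = -18 + 3*(-349) = -18 - 1047 = -1065)
(y(W(-3, 6)) + 232) + K = ((1/12 + (3/(-3))²) + 232) - 1065 = ((1/12 + (3*(-⅓))²) + 232) - 1065 = ((1/12 + (-1)²) + 232) - 1065 = ((1/12 + 1) + 232) - 1065 = (13/12 + 232) - 1065 = 2797/12 - 1065 = -9983/12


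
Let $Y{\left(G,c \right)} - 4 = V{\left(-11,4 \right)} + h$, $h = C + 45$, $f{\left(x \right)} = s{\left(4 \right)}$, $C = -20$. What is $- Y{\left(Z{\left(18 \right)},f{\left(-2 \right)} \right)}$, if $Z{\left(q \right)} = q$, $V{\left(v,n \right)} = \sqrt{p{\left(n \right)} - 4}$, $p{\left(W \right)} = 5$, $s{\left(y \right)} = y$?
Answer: $-30$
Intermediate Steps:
$f{\left(x \right)} = 4$
$V{\left(v,n \right)} = 1$ ($V{\left(v,n \right)} = \sqrt{5 - 4} = \sqrt{1} = 1$)
$h = 25$ ($h = -20 + 45 = 25$)
$Y{\left(G,c \right)} = 30$ ($Y{\left(G,c \right)} = 4 + \left(1 + 25\right) = 4 + 26 = 30$)
$- Y{\left(Z{\left(18 \right)},f{\left(-2 \right)} \right)} = \left(-1\right) 30 = -30$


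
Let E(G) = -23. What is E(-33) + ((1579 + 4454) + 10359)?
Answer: 16369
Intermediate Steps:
E(-33) + ((1579 + 4454) + 10359) = -23 + ((1579 + 4454) + 10359) = -23 + (6033 + 10359) = -23 + 16392 = 16369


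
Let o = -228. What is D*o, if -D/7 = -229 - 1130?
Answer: -2168964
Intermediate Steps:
D = 9513 (D = -7*(-229 - 1130) = -7*(-1359) = 9513)
D*o = 9513*(-228) = -2168964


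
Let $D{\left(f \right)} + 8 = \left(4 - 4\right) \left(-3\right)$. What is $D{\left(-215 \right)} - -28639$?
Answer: $28631$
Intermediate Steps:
$D{\left(f \right)} = -8$ ($D{\left(f \right)} = -8 + \left(4 - 4\right) \left(-3\right) = -8 + 0 \left(-3\right) = -8 + 0 = -8$)
$D{\left(-215 \right)} - -28639 = -8 - -28639 = -8 + 28639 = 28631$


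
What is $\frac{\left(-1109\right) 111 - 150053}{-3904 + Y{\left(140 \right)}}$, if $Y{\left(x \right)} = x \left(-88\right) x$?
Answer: $\frac{4268}{27011} \approx 0.15801$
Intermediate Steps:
$Y{\left(x \right)} = - 88 x^{2}$ ($Y{\left(x \right)} = - 88 x x = - 88 x^{2}$)
$\frac{\left(-1109\right) 111 - 150053}{-3904 + Y{\left(140 \right)}} = \frac{\left(-1109\right) 111 - 150053}{-3904 - 88 \cdot 140^{2}} = \frac{-123099 - 150053}{-3904 - 1724800} = - \frac{273152}{-3904 - 1724800} = - \frac{273152}{-1728704} = \left(-273152\right) \left(- \frac{1}{1728704}\right) = \frac{4268}{27011}$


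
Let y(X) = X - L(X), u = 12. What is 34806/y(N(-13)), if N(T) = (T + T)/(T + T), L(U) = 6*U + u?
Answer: -34806/17 ≈ -2047.4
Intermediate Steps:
L(U) = 12 + 6*U (L(U) = 6*U + 12 = 12 + 6*U)
N(T) = 1 (N(T) = (2*T)/((2*T)) = (2*T)*(1/(2*T)) = 1)
y(X) = -12 - 5*X (y(X) = X - (12 + 6*X) = X + (-12 - 6*X) = -12 - 5*X)
34806/y(N(-13)) = 34806/(-12 - 5*1) = 34806/(-12 - 5) = 34806/(-17) = 34806*(-1/17) = -34806/17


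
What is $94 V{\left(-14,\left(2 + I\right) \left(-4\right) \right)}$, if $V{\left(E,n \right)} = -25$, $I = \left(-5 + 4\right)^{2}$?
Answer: $-2350$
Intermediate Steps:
$I = 1$ ($I = \left(-1\right)^{2} = 1$)
$94 V{\left(-14,\left(2 + I\right) \left(-4\right) \right)} = 94 \left(-25\right) = -2350$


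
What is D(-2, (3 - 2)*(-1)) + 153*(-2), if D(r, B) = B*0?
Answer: -306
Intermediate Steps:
D(r, B) = 0
D(-2, (3 - 2)*(-1)) + 153*(-2) = 0 + 153*(-2) = 0 - 306 = -306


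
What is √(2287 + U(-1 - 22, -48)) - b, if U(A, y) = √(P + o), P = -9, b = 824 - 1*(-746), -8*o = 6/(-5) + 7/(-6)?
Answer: -1570 + √(2058300 + 15*I*√31335)/30 ≈ -1522.2 + 0.030846*I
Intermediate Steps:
o = 71/240 (o = -(6/(-5) + 7/(-6))/8 = -(6*(-⅕) + 7*(-⅙))/8 = -(-6/5 - 7/6)/8 = -⅛*(-71/30) = 71/240 ≈ 0.29583)
b = 1570 (b = 824 + 746 = 1570)
U(A, y) = I*√31335/60 (U(A, y) = √(-9 + 71/240) = √(-2089/240) = I*√31335/60)
√(2287 + U(-1 - 22, -48)) - b = √(2287 + I*√31335/60) - 1*1570 = √(2287 + I*√31335/60) - 1570 = -1570 + √(2287 + I*√31335/60)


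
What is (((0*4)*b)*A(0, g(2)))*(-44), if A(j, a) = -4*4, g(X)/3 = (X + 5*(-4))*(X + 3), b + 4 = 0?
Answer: 0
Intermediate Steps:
b = -4 (b = -4 + 0 = -4)
g(X) = 3*(-20 + X)*(3 + X) (g(X) = 3*((X + 5*(-4))*(X + 3)) = 3*((X - 20)*(3 + X)) = 3*((-20 + X)*(3 + X)) = 3*(-20 + X)*(3 + X))
A(j, a) = -16
(((0*4)*b)*A(0, g(2)))*(-44) = (((0*4)*(-4))*(-16))*(-44) = ((0*(-4))*(-16))*(-44) = (0*(-16))*(-44) = 0*(-44) = 0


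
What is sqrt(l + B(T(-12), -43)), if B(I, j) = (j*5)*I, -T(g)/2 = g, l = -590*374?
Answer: 2*I*sqrt(56455) ≈ 475.21*I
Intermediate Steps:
l = -220660
T(g) = -2*g
B(I, j) = 5*I*j (B(I, j) = (5*j)*I = 5*I*j)
sqrt(l + B(T(-12), -43)) = sqrt(-220660 + 5*(-2*(-12))*(-43)) = sqrt(-220660 + 5*24*(-43)) = sqrt(-220660 - 5160) = sqrt(-225820) = 2*I*sqrt(56455)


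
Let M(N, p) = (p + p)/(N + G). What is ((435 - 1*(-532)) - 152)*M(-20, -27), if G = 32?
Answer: -7335/2 ≈ -3667.5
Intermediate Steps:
M(N, p) = 2*p/(32 + N) (M(N, p) = (p + p)/(N + 32) = (2*p)/(32 + N) = 2*p/(32 + N))
((435 - 1*(-532)) - 152)*M(-20, -27) = ((435 - 1*(-532)) - 152)*(2*(-27)/(32 - 20)) = ((435 + 532) - 152)*(2*(-27)/12) = (967 - 152)*(2*(-27)*(1/12)) = 815*(-9/2) = -7335/2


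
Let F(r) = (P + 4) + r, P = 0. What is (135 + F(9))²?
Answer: 21904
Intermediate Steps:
F(r) = 4 + r (F(r) = (0 + 4) + r = 4 + r)
(135 + F(9))² = (135 + (4 + 9))² = (135 + 13)² = 148² = 21904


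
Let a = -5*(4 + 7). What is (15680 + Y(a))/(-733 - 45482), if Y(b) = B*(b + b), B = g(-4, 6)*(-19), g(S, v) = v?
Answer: -5644/9243 ≈ -0.61062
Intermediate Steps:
B = -114 (B = 6*(-19) = -114)
a = -55 (a = -5*11 = -55)
Y(b) = -228*b (Y(b) = -114*(b + b) = -228*b)
(15680 + Y(a))/(-733 - 45482) = (15680 - 228*(-55))/(-733 - 45482) = (15680 + 12540)/(-46215) = 28220*(-1/46215) = -5644/9243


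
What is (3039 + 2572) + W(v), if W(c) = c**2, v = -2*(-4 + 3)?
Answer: 5615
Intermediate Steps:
v = 2 (v = -2*(-1) = 2)
(3039 + 2572) + W(v) = (3039 + 2572) + 2**2 = 5611 + 4 = 5615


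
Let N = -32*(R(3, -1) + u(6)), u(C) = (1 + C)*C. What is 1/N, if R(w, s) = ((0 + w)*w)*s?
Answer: -1/1056 ≈ -0.00094697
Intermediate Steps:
R(w, s) = s*w**2 (R(w, s) = (w*w)*s = w**2*s = s*w**2)
u(C) = C*(1 + C)
N = -1056 (N = -32*(-1*3**2 + 6*(1 + 6)) = -32*(-1*9 + 6*7) = -32*(-9 + 42) = -32*33 = -1056)
1/N = 1/(-1056) = -1/1056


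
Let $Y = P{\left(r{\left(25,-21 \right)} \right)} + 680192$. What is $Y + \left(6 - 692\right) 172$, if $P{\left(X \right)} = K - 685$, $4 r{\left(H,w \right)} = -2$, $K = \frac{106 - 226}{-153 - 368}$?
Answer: $\frac{292549435}{521} \approx 5.6152 \cdot 10^{5}$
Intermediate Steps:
$K = \frac{120}{521}$ ($K = - \frac{120}{-521} = \left(-120\right) \left(- \frac{1}{521}\right) = \frac{120}{521} \approx 0.23033$)
$r{\left(H,w \right)} = - \frac{1}{2}$ ($r{\left(H,w \right)} = \frac{1}{4} \left(-2\right) = - \frac{1}{2}$)
$P{\left(X \right)} = - \frac{356765}{521}$ ($P{\left(X \right)} = \frac{120}{521} - 685 = - \frac{356765}{521}$)
$Y = \frac{354023267}{521}$ ($Y = - \frac{356765}{521} + 680192 = \frac{354023267}{521} \approx 6.7951 \cdot 10^{5}$)
$Y + \left(6 - 692\right) 172 = \frac{354023267}{521} + \left(6 - 692\right) 172 = \frac{354023267}{521} - 117992 = \frac{292549435}{521}$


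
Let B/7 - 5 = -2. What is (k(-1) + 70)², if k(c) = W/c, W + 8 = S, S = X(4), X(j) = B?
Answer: 3249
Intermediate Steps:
B = 21 (B = 35 + 7*(-2) = 35 - 14 = 21)
X(j) = 21
S = 21
W = 13 (W = -8 + 21 = 13)
k(c) = 13/c
(k(-1) + 70)² = (13/(-1) + 70)² = (13*(-1) + 70)² = (-13 + 70)² = 57² = 3249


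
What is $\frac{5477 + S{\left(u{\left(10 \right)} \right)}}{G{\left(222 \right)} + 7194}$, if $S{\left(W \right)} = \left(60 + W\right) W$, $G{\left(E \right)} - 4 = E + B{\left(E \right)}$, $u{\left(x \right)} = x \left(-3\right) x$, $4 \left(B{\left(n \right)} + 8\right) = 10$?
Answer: $\frac{154954}{14829} \approx 10.449$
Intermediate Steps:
$B{\left(n \right)} = - \frac{11}{2}$ ($B{\left(n \right)} = -8 + \frac{1}{4} \cdot 10 = -8 + \frac{5}{2} = - \frac{11}{2}$)
$u{\left(x \right)} = - 3 x^{2}$ ($u{\left(x \right)} = - 3 x x = - 3 x^{2}$)
$G{\left(E \right)} = - \frac{3}{2} + E$ ($G{\left(E \right)} = 4 + \left(E - \frac{11}{2}\right) = 4 + \left(- \frac{11}{2} + E\right) = - \frac{3}{2} + E$)
$S{\left(W \right)} = W \left(60 + W\right)$
$\frac{5477 + S{\left(u{\left(10 \right)} \right)}}{G{\left(222 \right)} + 7194} = \frac{5477 + - 3 \cdot 10^{2} \left(60 - 3 \cdot 10^{2}\right)}{\left(- \frac{3}{2} + 222\right) + 7194} = \frac{5477 + \left(-3\right) 100 \left(60 - 300\right)}{\frac{441}{2} + 7194} = \frac{5477 - 300 \left(60 - 300\right)}{\frac{14829}{2}} = \left(5477 - -72000\right) \frac{2}{14829} = \left(5477 + 72000\right) \frac{2}{14829} = 77477 \cdot \frac{2}{14829} = \frac{154954}{14829}$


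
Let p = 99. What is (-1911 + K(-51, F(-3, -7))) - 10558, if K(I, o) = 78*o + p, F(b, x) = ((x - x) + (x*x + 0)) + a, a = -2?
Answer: -8704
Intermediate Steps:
F(b, x) = -2 + x² (F(b, x) = ((x - x) + (x*x + 0)) - 2 = (0 + (x² + 0)) - 2 = (0 + x²) - 2 = x² - 2 = -2 + x²)
K(I, o) = 99 + 78*o (K(I, o) = 78*o + 99 = 99 + 78*o)
(-1911 + K(-51, F(-3, -7))) - 10558 = (-1911 + (99 + 78*(-2 + (-7)²))) - 10558 = (-1911 + (99 + 78*(-2 + 49))) - 10558 = (-1911 + (99 + 78*47)) - 10558 = (-1911 + (99 + 3666)) - 10558 = (-1911 + 3765) - 10558 = 1854 - 10558 = -8704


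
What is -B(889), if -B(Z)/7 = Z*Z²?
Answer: 4918167583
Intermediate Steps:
B(Z) = -7*Z³ (B(Z) = -7*Z*Z² = -7*Z³)
-B(889) = -(-7)*889³ = -(-7)*702595369 = -1*(-4918167583) = 4918167583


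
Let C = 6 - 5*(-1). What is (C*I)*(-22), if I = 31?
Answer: -7502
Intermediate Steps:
C = 11 (C = 6 + 5 = 11)
(C*I)*(-22) = (11*31)*(-22) = 341*(-22) = -7502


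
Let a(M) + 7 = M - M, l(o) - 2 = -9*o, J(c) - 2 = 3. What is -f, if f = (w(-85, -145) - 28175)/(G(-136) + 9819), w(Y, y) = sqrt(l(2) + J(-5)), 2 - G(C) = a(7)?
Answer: 4025/1404 - I*sqrt(11)/9828 ≈ 2.8668 - 0.00033747*I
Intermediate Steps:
J(c) = 5 (J(c) = 2 + 3 = 5)
l(o) = 2 - 9*o
a(M) = -7 (a(M) = -7 + (M - M) = -7 + 0 = -7)
G(C) = 9 (G(C) = 2 - 1*(-7) = 2 + 7 = 9)
w(Y, y) = I*sqrt(11) (w(Y, y) = sqrt((2 - 9*2) + 5) = sqrt((2 - 18) + 5) = sqrt(-16 + 5) = sqrt(-11) = I*sqrt(11))
f = -4025/1404 + I*sqrt(11)/9828 (f = (I*sqrt(11) - 28175)/(9 + 9819) = (-28175 + I*sqrt(11))/9828 = (-28175 + I*sqrt(11))*(1/9828) = -4025/1404 + I*sqrt(11)/9828 ≈ -2.8668 + 0.00033747*I)
-f = -(-4025/1404 + I*sqrt(11)/9828) = 4025/1404 - I*sqrt(11)/9828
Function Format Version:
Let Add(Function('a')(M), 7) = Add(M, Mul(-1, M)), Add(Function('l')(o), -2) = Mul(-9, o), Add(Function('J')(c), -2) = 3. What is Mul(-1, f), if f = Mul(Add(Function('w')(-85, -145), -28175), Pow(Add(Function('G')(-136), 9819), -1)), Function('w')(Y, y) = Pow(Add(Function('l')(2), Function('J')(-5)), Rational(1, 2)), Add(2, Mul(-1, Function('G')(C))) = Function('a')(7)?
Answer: Add(Rational(4025, 1404), Mul(Rational(-1, 9828), I, Pow(11, Rational(1, 2)))) ≈ Add(2.8668, Mul(-0.00033747, I))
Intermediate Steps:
Function('J')(c) = 5 (Function('J')(c) = Add(2, 3) = 5)
Function('l')(o) = Add(2, Mul(-9, o))
Function('a')(M) = -7 (Function('a')(M) = Add(-7, Add(M, Mul(-1, M))) = Add(-7, 0) = -7)
Function('G')(C) = 9 (Function('G')(C) = Add(2, Mul(-1, -7)) = Add(2, 7) = 9)
Function('w')(Y, y) = Mul(I, Pow(11, Rational(1, 2))) (Function('w')(Y, y) = Pow(Add(Add(2, Mul(-9, 2)), 5), Rational(1, 2)) = Pow(Add(Add(2, -18), 5), Rational(1, 2)) = Pow(Add(-16, 5), Rational(1, 2)) = Pow(-11, Rational(1, 2)) = Mul(I, Pow(11, Rational(1, 2))))
f = Add(Rational(-4025, 1404), Mul(Rational(1, 9828), I, Pow(11, Rational(1, 2)))) (f = Mul(Add(Mul(I, Pow(11, Rational(1, 2))), -28175), Pow(Add(9, 9819), -1)) = Mul(Add(-28175, Mul(I, Pow(11, Rational(1, 2)))), Pow(9828, -1)) = Mul(Add(-28175, Mul(I, Pow(11, Rational(1, 2)))), Rational(1, 9828)) = Add(Rational(-4025, 1404), Mul(Rational(1, 9828), I, Pow(11, Rational(1, 2)))) ≈ Add(-2.8668, Mul(0.00033747, I)))
Mul(-1, f) = Mul(-1, Add(Rational(-4025, 1404), Mul(Rational(1, 9828), I, Pow(11, Rational(1, 2))))) = Add(Rational(4025, 1404), Mul(Rational(-1, 9828), I, Pow(11, Rational(1, 2))))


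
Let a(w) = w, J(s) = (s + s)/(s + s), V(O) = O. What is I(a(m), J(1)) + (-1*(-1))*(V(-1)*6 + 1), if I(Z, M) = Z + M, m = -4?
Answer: -8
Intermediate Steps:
J(s) = 1 (J(s) = (2*s)/((2*s)) = (2*s)*(1/(2*s)) = 1)
I(Z, M) = M + Z
I(a(m), J(1)) + (-1*(-1))*(V(-1)*6 + 1) = (1 - 4) + (-1*(-1))*(-1*6 + 1) = -3 + 1*(-6 + 1) = -3 + 1*(-5) = -3 - 5 = -8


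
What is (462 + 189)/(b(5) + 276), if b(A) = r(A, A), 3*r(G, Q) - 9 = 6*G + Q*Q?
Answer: 1953/892 ≈ 2.1895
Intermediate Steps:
r(G, Q) = 3 + 2*G + Q²/3 (r(G, Q) = 3 + (6*G + Q*Q)/3 = 3 + (6*G + Q²)/3 = 3 + (Q² + 6*G)/3 = 3 + (2*G + Q²/3) = 3 + 2*G + Q²/3)
b(A) = 3 + 2*A + A²/3
(462 + 189)/(b(5) + 276) = (462 + 189)/((3 + 2*5 + (⅓)*5²) + 276) = 651/((3 + 10 + (⅓)*25) + 276) = 651/((3 + 10 + 25/3) + 276) = 651/(64/3 + 276) = 651/(892/3) = 651*(3/892) = 1953/892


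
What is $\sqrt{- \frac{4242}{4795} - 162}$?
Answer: $\frac{2 i \sqrt{19107390}}{685} \approx 12.763 i$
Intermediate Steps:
$\sqrt{- \frac{4242}{4795} - 162} = \sqrt{\left(-4242\right) \frac{1}{4795} - 162} = \sqrt{- \frac{606}{685} - 162} = \sqrt{- \frac{111576}{685}} = \frac{2 i \sqrt{19107390}}{685}$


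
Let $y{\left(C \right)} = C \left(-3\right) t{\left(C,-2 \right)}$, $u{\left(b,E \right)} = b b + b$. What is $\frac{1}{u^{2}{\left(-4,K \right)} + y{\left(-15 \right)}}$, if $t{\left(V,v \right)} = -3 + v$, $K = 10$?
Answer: $- \frac{1}{81} \approx -0.012346$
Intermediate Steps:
$u{\left(b,E \right)} = b + b^{2}$ ($u{\left(b,E \right)} = b^{2} + b = b + b^{2}$)
$y{\left(C \right)} = 15 C$ ($y{\left(C \right)} = C \left(-3\right) \left(-3 - 2\right) = - 3 C \left(-5\right) = 15 C$)
$\frac{1}{u^{2}{\left(-4,K \right)} + y{\left(-15 \right)}} = \frac{1}{\left(- 4 \left(1 - 4\right)\right)^{2} + 15 \left(-15\right)} = \frac{1}{\left(\left(-4\right) \left(-3\right)\right)^{2} - 225} = \frac{1}{12^{2} - 225} = \frac{1}{144 - 225} = \frac{1}{-81} = - \frac{1}{81}$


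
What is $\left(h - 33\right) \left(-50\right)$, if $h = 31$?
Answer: $100$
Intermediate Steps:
$\left(h - 33\right) \left(-50\right) = \left(31 - 33\right) \left(-50\right) = \left(-2\right) \left(-50\right) = 100$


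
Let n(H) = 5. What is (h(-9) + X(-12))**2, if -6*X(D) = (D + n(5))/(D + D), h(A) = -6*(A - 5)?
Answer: 146143921/20736 ≈ 7047.8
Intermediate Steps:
h(A) = 30 - 6*A (h(A) = -6*(-5 + A) = 30 - 6*A)
X(D) = -(5 + D)/(12*D) (X(D) = -(D + 5)/(6*(D + D)) = -(5 + D)/(6*(2*D)) = -(5 + D)*1/(2*D)/6 = -(5 + D)/(12*D))
(h(-9) + X(-12))**2 = ((30 - 6*(-9)) + (1/12)*(-5 - 1*(-12))/(-12))**2 = ((30 + 54) + (1/12)*(-1/12)*(-5 + 12))**2 = (84 + (1/12)*(-1/12)*7)**2 = (84 - 7/144)**2 = (12089/144)**2 = 146143921/20736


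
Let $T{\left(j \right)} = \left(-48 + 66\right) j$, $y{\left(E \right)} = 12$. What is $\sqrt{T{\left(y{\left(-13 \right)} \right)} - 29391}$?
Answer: $5 i \sqrt{1167} \approx 170.81 i$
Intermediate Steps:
$T{\left(j \right)} = 18 j$
$\sqrt{T{\left(y{\left(-13 \right)} \right)} - 29391} = \sqrt{18 \cdot 12 - 29391} = \sqrt{216 - 29391} = \sqrt{-29175} = 5 i \sqrt{1167}$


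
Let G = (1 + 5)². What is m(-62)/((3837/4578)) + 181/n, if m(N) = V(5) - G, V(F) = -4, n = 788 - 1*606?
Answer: -10877781/232778 ≈ -46.730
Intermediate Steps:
n = 182 (n = 788 - 606 = 182)
G = 36 (G = 6² = 36)
m(N) = -40 (m(N) = -4 - 1*36 = -4 - 36 = -40)
m(-62)/((3837/4578)) + 181/n = -40/(3837/4578) + 181/182 = -40/(3837*(1/4578)) + 181*(1/182) = -40/1279/1526 + 181/182 = -40*1526/1279 + 181/182 = -61040/1279 + 181/182 = -10877781/232778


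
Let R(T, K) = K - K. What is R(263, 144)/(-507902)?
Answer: 0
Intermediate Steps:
R(T, K) = 0
R(263, 144)/(-507902) = 0/(-507902) = 0*(-1/507902) = 0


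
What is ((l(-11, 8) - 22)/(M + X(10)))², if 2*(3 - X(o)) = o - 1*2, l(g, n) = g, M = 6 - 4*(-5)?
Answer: 1089/625 ≈ 1.7424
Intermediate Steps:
M = 26 (M = 6 + 20 = 26)
X(o) = 4 - o/2 (X(o) = 3 - (o - 1*2)/2 = 3 - (o - 2)/2 = 3 - (-2 + o)/2 = 3 + (1 - o/2) = 4 - o/2)
((l(-11, 8) - 22)/(M + X(10)))² = ((-11 - 22)/(26 + (4 - ½*10)))² = (-33/(26 + (4 - 5)))² = (-33/(26 - 1))² = (-33/25)² = 1089/625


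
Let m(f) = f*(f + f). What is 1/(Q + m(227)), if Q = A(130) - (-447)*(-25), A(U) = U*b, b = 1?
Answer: 1/92013 ≈ 1.0868e-5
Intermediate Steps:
A(U) = U (A(U) = U*1 = U)
m(f) = 2*f² (m(f) = f*(2*f) = 2*f²)
Q = -11045 (Q = 130 - (-447)*(-25) = 130 - 1*11175 = 130 - 11175 = -11045)
1/(Q + m(227)) = 1/(-11045 + 2*227²) = 1/(-11045 + 2*51529) = 1/(-11045 + 103058) = 1/92013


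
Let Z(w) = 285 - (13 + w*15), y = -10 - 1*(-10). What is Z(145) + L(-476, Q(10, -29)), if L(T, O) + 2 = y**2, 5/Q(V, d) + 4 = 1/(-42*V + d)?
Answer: -1905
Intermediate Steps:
y = 0 (y = -10 + 10 = 0)
Q(V, d) = 5/(-4 + 1/(d - 42*V)) (Q(V, d) = 5/(-4 + 1/(-42*V + d)) = 5/(-4 + 1/(d - 42*V)))
L(T, O) = -2 (L(T, O) = -2 + 0**2 = -2 + 0 = -2)
Z(w) = 272 - 15*w (Z(w) = 285 - (13 + 15*w) = 285 + (-13 - 15*w) = 272 - 15*w)
Z(145) + L(-476, Q(10, -29)) = (272 - 15*145) - 2 = (272 - 2175) - 2 = -1903 - 2 = -1905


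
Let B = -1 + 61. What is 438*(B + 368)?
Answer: 187464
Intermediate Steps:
B = 60
438*(B + 368) = 438*(60 + 368) = 438*428 = 187464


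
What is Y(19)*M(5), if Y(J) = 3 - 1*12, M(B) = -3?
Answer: 27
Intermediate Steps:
Y(J) = -9 (Y(J) = 3 - 12 = -9)
Y(19)*M(5) = -9*(-3) = 27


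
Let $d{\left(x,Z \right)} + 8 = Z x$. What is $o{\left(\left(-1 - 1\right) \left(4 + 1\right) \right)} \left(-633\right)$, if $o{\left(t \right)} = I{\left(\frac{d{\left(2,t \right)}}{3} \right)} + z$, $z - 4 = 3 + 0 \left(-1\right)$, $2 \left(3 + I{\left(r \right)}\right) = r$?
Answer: $422$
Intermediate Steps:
$d{\left(x,Z \right)} = -8 + Z x$
$I{\left(r \right)} = -3 + \frac{r}{2}$
$z = 7$ ($z = 4 + \left(3 + 0 \left(-1\right)\right) = 4 + \left(3 + 0\right) = 4 + 3 = 7$)
$o{\left(t \right)} = \frac{8}{3} + \frac{t}{3}$ ($o{\left(t \right)} = \left(-3 + \frac{\left(-8 + t 2\right) \frac{1}{3}}{2}\right) + 7 = \left(-3 + \frac{\left(-8 + 2 t\right) \frac{1}{3}}{2}\right) + 7 = \left(-3 + \frac{- \frac{8}{3} + \frac{2 t}{3}}{2}\right) + 7 = \left(-3 + \left(- \frac{4}{3} + \frac{t}{3}\right)\right) + 7 = \left(- \frac{13}{3} + \frac{t}{3}\right) + 7 = \frac{8}{3} + \frac{t}{3}$)
$o{\left(\left(-1 - 1\right) \left(4 + 1\right) \right)} \left(-633\right) = \left(\frac{8}{3} + \frac{\left(-1 - 1\right) \left(4 + 1\right)}{3}\right) \left(-633\right) = \left(\frac{8}{3} + \frac{\left(-2\right) 5}{3}\right) \left(-633\right) = \left(\frac{8}{3} + \frac{1}{3} \left(-10\right)\right) \left(-633\right) = \left(\frac{8}{3} - \frac{10}{3}\right) \left(-633\right) = \left(- \frac{2}{3}\right) \left(-633\right) = 422$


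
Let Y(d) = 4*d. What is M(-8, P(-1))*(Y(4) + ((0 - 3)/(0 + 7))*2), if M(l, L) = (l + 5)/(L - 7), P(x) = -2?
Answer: 106/21 ≈ 5.0476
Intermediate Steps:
M(l, L) = (5 + l)/(-7 + L)
M(-8, P(-1))*(Y(4) + ((0 - 3)/(0 + 7))*2) = ((5 - 8)/(-7 - 2))*(4*4 + ((0 - 3)/(0 + 7))*2) = (-3/(-9))*(16 - 3/7*2) = (-1/9*(-3))*(16 - 3*1/7*2) = (16 - 3/7*2)/3 = (16 - 6/7)/3 = (1/3)*(106/7) = 106/21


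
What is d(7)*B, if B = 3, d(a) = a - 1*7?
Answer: 0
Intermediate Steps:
d(a) = -7 + a (d(a) = a - 7 = -7 + a)
d(7)*B = (-7 + 7)*3 = 0*3 = 0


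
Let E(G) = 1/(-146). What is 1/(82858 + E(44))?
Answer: 146/12097267 ≈ 1.2069e-5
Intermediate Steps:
E(G) = -1/146
1/(82858 + E(44)) = 1/(82858 - 1/146) = 1/(12097267/146) = 146/12097267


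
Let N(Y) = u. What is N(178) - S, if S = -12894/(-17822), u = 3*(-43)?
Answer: -165138/1273 ≈ -129.72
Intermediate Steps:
u = -129
N(Y) = -129
S = 921/1273 (S = -12894*(-1/17822) = 921/1273 ≈ 0.72349)
N(178) - S = -129 - 1*921/1273 = -129 - 921/1273 = -165138/1273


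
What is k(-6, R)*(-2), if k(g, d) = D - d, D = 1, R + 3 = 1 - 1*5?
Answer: -16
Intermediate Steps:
R = -7 (R = -3 + (1 - 1*5) = -3 + (1 - 5) = -3 - 4 = -7)
k(g, d) = 1 - d
k(-6, R)*(-2) = (1 - 1*(-7))*(-2) = (1 + 7)*(-2) = 8*(-2) = -16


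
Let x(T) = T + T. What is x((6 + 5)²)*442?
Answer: 106964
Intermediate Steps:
x(T) = 2*T
x((6 + 5)²)*442 = (2*(6 + 5)²)*442 = (2*11²)*442 = (2*121)*442 = 242*442 = 106964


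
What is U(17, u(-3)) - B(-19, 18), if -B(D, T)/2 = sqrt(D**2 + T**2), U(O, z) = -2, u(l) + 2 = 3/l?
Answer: -2 + 2*sqrt(685) ≈ 50.345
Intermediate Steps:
u(l) = -2 + 3/l
B(D, T) = -2*sqrt(D**2 + T**2)
U(17, u(-3)) - B(-19, 18) = -2 - (-2)*sqrt((-19)**2 + 18**2) = -2 - (-2)*sqrt(361 + 324) = -2 - (-2)*sqrt(685) = -2 + 2*sqrt(685)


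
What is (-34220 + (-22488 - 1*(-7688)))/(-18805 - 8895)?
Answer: 2451/1385 ≈ 1.7697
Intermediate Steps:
(-34220 + (-22488 - 1*(-7688)))/(-18805 - 8895) = (-34220 + (-22488 + 7688))/(-27700) = (-34220 - 14800)*(-1/27700) = -49020*(-1/27700) = 2451/1385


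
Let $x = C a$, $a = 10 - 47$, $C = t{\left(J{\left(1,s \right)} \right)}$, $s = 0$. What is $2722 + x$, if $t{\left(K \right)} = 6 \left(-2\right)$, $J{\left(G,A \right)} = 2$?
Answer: $3166$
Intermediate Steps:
$t{\left(K \right)} = -12$
$C = -12$
$a = -37$ ($a = 10 - 47 = -37$)
$x = 444$ ($x = \left(-12\right) \left(-37\right) = 444$)
$2722 + x = 2722 + 444 = 3166$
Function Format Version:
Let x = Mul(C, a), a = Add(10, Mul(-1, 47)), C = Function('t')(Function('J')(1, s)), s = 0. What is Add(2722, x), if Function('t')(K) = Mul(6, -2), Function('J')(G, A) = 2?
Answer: 3166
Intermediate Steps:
Function('t')(K) = -12
C = -12
a = -37 (a = Add(10, -47) = -37)
x = 444 (x = Mul(-12, -37) = 444)
Add(2722, x) = Add(2722, 444) = 3166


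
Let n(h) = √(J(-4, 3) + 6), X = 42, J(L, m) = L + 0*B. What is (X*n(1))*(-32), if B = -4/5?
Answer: -1344*√2 ≈ -1900.7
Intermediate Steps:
B = -⅘ (B = -4*⅕ = -⅘ ≈ -0.80000)
J(L, m) = L (J(L, m) = L + 0*(-⅘) = L + 0 = L)
n(h) = √2 (n(h) = √(-4 + 6) = √2)
(X*n(1))*(-32) = (42*√2)*(-32) = -1344*√2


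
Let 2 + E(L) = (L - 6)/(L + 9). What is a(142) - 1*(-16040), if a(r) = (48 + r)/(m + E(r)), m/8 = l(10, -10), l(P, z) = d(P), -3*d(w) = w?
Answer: 5306975/331 ≈ 16033.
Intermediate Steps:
d(w) = -w/3
E(L) = -2 + (-6 + L)/(9 + L) (E(L) = -2 + (L - 6)/(L + 9) = -2 + (-6 + L)/(9 + L))
l(P, z) = -P/3
m = -80/3 (m = 8*(-⅓*10) = 8*(-10/3) = -80/3 ≈ -26.667)
a(r) = (48 + r)/(-80/3 + (-24 - r)/(9 + r))
a(142) - 1*(-16040) = -3*(9 + 142)*(48 + 142)/(792 + 83*142) - 1*(-16040) = -3*151*190/(792 + 11786) + 16040 = -3*151*190/12578 + 16040 = -3*1/12578*151*190 + 16040 = -2265/331 + 16040 = 5306975/331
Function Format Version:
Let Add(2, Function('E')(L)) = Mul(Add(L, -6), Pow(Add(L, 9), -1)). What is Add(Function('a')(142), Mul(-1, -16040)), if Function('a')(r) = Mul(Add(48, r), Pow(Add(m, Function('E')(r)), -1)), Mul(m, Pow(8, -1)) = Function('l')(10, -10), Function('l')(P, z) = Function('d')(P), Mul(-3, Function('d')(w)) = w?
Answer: Rational(5306975, 331) ≈ 16033.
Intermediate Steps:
Function('d')(w) = Mul(Rational(-1, 3), w)
Function('E')(L) = Add(-2, Mul(Pow(Add(9, L), -1), Add(-6, L))) (Function('E')(L) = Add(-2, Mul(Add(L, -6), Pow(Add(L, 9), -1))) = Add(-2, Mul(Add(-6, L), Pow(Add(9, L), -1))) = Add(-2, Mul(Pow(Add(9, L), -1), Add(-6, L))))
Function('l')(P, z) = Mul(Rational(-1, 3), P)
m = Rational(-80, 3) (m = Mul(8, Mul(Rational(-1, 3), 10)) = Mul(8, Rational(-10, 3)) = Rational(-80, 3) ≈ -26.667)
Function('a')(r) = Mul(Pow(Add(Rational(-80, 3), Mul(Pow(Add(9, r), -1), Add(-24, Mul(-1, r)))), -1), Add(48, r)) (Function('a')(r) = Mul(Add(48, r), Pow(Add(Rational(-80, 3), Mul(Pow(Add(9, r), -1), Add(-24, Mul(-1, r)))), -1)) = Mul(Pow(Add(Rational(-80, 3), Mul(Pow(Add(9, r), -1), Add(-24, Mul(-1, r)))), -1), Add(48, r)))
Add(Function('a')(142), Mul(-1, -16040)) = Add(Mul(-3, Pow(Add(792, Mul(83, 142)), -1), Add(9, 142), Add(48, 142)), Mul(-1, -16040)) = Add(Mul(-3, Pow(Add(792, 11786), -1), 151, 190), 16040) = Add(Mul(-3, Pow(12578, -1), 151, 190), 16040) = Add(Mul(-3, Rational(1, 12578), 151, 190), 16040) = Add(Rational(-2265, 331), 16040) = Rational(5306975, 331)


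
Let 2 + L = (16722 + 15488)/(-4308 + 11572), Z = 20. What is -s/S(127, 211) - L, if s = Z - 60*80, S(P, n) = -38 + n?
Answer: 15831467/628336 ≈ 25.196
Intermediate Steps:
s = -4780 (s = 20 - 60*80 = 20 - 4800 = -4780)
L = 8841/3632 (L = -2 + (16722 + 15488)/(-4308 + 11572) = -2 + 32210/7264 = -2 + 32210*(1/7264) = -2 + 16105/3632 = 8841/3632 ≈ 2.4342)
-s/S(127, 211) - L = -(-4780)/(-38 + 211) - 1*8841/3632 = -(-4780)/173 - 8841/3632 = -1*(-4780/173) - 8841/3632 = 4780/173 - 8841/3632 = 15831467/628336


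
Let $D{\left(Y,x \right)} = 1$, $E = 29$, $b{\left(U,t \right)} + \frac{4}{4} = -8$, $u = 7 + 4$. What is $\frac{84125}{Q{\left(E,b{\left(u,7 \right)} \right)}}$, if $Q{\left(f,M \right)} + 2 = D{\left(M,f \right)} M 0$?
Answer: $- \frac{84125}{2} \approx -42063.0$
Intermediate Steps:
$u = 11$
$b{\left(U,t \right)} = -9$ ($b{\left(U,t \right)} = -1 - 8 = -9$)
$Q{\left(f,M \right)} = -2$ ($Q{\left(f,M \right)} = -2 + 1 M 0 = -2 + M 0 = -2 + 0 = -2$)
$\frac{84125}{Q{\left(E,b{\left(u,7 \right)} \right)}} = \frac{84125}{-2} = 84125 \left(- \frac{1}{2}\right) = - \frac{84125}{2}$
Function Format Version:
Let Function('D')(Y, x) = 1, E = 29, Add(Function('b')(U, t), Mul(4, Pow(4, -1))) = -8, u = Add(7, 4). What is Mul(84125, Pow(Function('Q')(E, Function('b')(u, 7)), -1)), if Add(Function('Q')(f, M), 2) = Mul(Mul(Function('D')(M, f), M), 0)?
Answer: Rational(-84125, 2) ≈ -42063.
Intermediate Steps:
u = 11
Function('b')(U, t) = -9 (Function('b')(U, t) = Add(-1, -8) = -9)
Function('Q')(f, M) = -2 (Function('Q')(f, M) = Add(-2, Mul(Mul(1, M), 0)) = Add(-2, Mul(M, 0)) = Add(-2, 0) = -2)
Mul(84125, Pow(Function('Q')(E, Function('b')(u, 7)), -1)) = Mul(84125, Pow(-2, -1)) = Mul(84125, Rational(-1, 2)) = Rational(-84125, 2)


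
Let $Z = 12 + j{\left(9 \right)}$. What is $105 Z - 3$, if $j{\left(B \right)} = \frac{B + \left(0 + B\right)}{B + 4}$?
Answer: $\frac{18231}{13} \approx 1402.4$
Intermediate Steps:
$j{\left(B \right)} = \frac{2 B}{4 + B}$ ($j{\left(B \right)} = \frac{B + B}{4 + B} = \frac{2 B}{4 + B}$)
$Z = \frac{174}{13}$ ($Z = 12 + 2 \cdot 9 \frac{1}{4 + 9} = 12 + 2 \cdot 9 \cdot \frac{1}{13} = 12 + \frac{18}{13} = \frac{174}{13} \approx 13.385$)
$105 Z - 3 = 105 \cdot \frac{174}{13} - 3 = \frac{18270}{13} + \left(-39 + 36\right) = \frac{18270}{13} - 3 = \frac{18231}{13}$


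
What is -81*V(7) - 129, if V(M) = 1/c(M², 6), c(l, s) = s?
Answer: -285/2 ≈ -142.50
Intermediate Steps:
V(M) = ⅙ (V(M) = 1/6 = ⅙)
-81*V(7) - 129 = -81*⅙ - 129 = -27/2 - 129 = -285/2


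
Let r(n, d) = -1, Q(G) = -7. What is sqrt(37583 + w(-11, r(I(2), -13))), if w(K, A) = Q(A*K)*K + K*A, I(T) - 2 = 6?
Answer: sqrt(37671) ≈ 194.09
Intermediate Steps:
I(T) = 8 (I(T) = 2 + 6 = 8)
w(K, A) = -7*K + A*K (w(K, A) = -7*K + K*A = -7*K + A*K)
sqrt(37583 + w(-11, r(I(2), -13))) = sqrt(37583 - 11*(-7 - 1)) = sqrt(37583 - 11*(-8)) = sqrt(37583 + 88) = sqrt(37671)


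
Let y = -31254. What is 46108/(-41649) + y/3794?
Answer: -738315799/79008153 ≈ -9.3448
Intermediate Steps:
46108/(-41649) + y/3794 = 46108/(-41649) - 31254/3794 = 46108*(-1/41649) - 31254*1/3794 = -46108/41649 - 15627/1897 = -738315799/79008153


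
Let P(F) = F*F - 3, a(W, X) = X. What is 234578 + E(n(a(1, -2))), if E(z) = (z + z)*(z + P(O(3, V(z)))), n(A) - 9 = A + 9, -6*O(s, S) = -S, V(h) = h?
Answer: 2116994/9 ≈ 2.3522e+5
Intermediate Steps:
O(s, S) = S/6 (O(s, S) = -(-1)*S/6 = S/6)
P(F) = -3 + F**2 (P(F) = F**2 - 3 = -3 + F**2)
n(A) = 18 + A (n(A) = 9 + (A + 9) = 9 + (9 + A) = 18 + A)
E(z) = 2*z*(-3 + z + z**2/36) (E(z) = (z + z)*(z + (-3 + (z/6)**2)) = (2*z)*(z + (-3 + z**2/36)) = (2*z)*(-3 + z + z**2/36) = 2*z*(-3 + z + z**2/36))
234578 + E(n(a(1, -2))) = 234578 + (18 - 2)*(-108 + (18 - 2)**2 + 36*(18 - 2))/18 = 234578 + (1/18)*16*(-108 + 16**2 + 36*16) = 234578 + (1/18)*16*(-108 + 256 + 576) = 234578 + (1/18)*16*724 = 234578 + 5792/9 = 2116994/9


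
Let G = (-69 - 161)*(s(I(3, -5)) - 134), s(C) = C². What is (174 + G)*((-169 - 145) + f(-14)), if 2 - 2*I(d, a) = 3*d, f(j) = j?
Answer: -9241892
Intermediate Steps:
I(d, a) = 1 - 3*d/2
G = 56005/2 (G = (-69 - 161)*((1 - 3/2*3)² - 134) = -230*((1 - 9/2)² - 134) = -230*((-7/2)² - 134) = -230*(49/4 - 134) = -230*(-487/4) = 56005/2 ≈ 28003.)
(174 + G)*((-169 - 145) + f(-14)) = (174 + 56005/2)*((-169 - 145) - 14) = 56353*(-314 - 14)/2 = (56353/2)*(-328) = -9241892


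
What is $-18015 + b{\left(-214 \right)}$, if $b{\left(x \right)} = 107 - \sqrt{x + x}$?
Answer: $-17908 - 2 i \sqrt{107} \approx -17908.0 - 20.688 i$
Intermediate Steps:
$b{\left(x \right)} = 107 - \sqrt{2} \sqrt{x}$ ($b{\left(x \right)} = 107 - \sqrt{2 x} = 107 - \sqrt{2} \sqrt{x}$)
$-18015 + b{\left(-214 \right)} = -18015 + \left(107 - \sqrt{2} \sqrt{-214}\right) = -18015 + \left(107 - \sqrt{2} i \sqrt{214}\right) = -18015 + \left(107 - 2 i \sqrt{107}\right) = -17908 - 2 i \sqrt{107}$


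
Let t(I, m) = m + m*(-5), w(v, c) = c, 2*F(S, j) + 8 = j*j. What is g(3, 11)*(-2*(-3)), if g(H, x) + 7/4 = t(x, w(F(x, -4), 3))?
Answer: -165/2 ≈ -82.500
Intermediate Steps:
F(S, j) = -4 + j²/2 (F(S, j) = -4 + (j*j)/2 = -4 + j²/2)
t(I, m) = -4*m (t(I, m) = m - 5*m = -4*m)
g(H, x) = -55/4 (g(H, x) = -7/4 - 4*3 = -7/4 - 12 = -55/4)
g(3, 11)*(-2*(-3)) = -(-55)*(-3)/2 = -55/4*6 = -165/2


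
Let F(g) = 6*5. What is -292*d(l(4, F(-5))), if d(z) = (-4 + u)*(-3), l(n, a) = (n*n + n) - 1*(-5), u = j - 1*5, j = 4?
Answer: -4380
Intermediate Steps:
F(g) = 30
u = -1 (u = 4 - 1*5 = 4 - 5 = -1)
l(n, a) = 5 + n + n² (l(n, a) = (n² + n) + 5 = (n + n²) + 5 = 5 + n + n²)
d(z) = 15 (d(z) = (-4 - 1)*(-3) = -5*(-3) = 15)
-292*d(l(4, F(-5))) = -292*15 = -4380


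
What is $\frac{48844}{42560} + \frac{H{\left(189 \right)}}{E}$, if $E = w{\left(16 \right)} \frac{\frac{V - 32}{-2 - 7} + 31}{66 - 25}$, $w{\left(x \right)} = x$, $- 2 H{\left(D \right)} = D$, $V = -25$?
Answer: $- \frac{1817713}{340480} \approx -5.3387$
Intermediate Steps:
$H{\left(D \right)} = - \frac{D}{2}$
$E = \frac{1792}{123}$ ($E = 16 \frac{\frac{-25 - 32}{-2 - 7} + 31}{66 - 25} = 16 \frac{- \frac{57}{-9} + 31}{41} = 16 \left(\left(-57\right) \left(- \frac{1}{9}\right) + 31\right) \frac{1}{41} = 16 \left(\frac{19}{3} + 31\right) \frac{1}{41} = 16 \cdot \frac{112}{3} \cdot \frac{1}{41} = 16 \cdot \frac{112}{123} = \frac{1792}{123} \approx 14.569$)
$\frac{48844}{42560} + \frac{H{\left(189 \right)}}{E} = \frac{48844}{42560} + \frac{\left(- \frac{1}{2}\right) 189}{\frac{1792}{123}} = 48844 \cdot \frac{1}{42560} - \frac{3321}{512} = \frac{12211}{10640} - \frac{3321}{512} = - \frac{1817713}{340480}$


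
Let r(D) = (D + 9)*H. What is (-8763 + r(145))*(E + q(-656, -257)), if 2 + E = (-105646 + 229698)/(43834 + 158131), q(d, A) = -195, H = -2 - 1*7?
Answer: 402540324897/201965 ≈ 1.9931e+6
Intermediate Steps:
H = -9 (H = -2 - 7 = -9)
E = -279878/201965 (E = -2 + (-105646 + 229698)/(43834 + 158131) = -2 + 124052/201965 = -279878/201965 ≈ -1.3858)
r(D) = -81 - 9*D (r(D) = (D + 9)*(-9) = (9 + D)*(-9) = -81 - 9*D)
(-8763 + r(145))*(E + q(-656, -257)) = (-8763 + (-81 - 9*145))*(-279878/201965 - 195) = (-8763 + (-81 - 1305))*(-39663053/201965) = (-8763 - 1386)*(-39663053/201965) = -10149*(-39663053/201965) = 402540324897/201965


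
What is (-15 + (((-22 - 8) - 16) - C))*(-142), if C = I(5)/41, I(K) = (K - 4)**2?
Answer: 355284/41 ≈ 8665.5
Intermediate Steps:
I(K) = (-4 + K)**2
C = 1/41 (C = (-4 + 5)**2/41 = 1**2*(1/41) = 1*(1/41) = 1/41 ≈ 0.024390)
(-15 + (((-22 - 8) - 16) - C))*(-142) = (-15 + (((-22 - 8) - 16) - 1*1/41))*(-142) = (-15 + ((-30 - 16) - 1/41))*(-142) = (-15 + (-46 - 1/41))*(-142) = (-15 - 1887/41)*(-142) = -2502/41*(-142) = 355284/41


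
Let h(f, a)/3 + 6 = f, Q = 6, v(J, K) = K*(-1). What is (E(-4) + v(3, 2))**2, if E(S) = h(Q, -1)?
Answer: 4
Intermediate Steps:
v(J, K) = -K
h(f, a) = -18 + 3*f
E(S) = 0 (E(S) = -18 + 3*6 = -18 + 18 = 0)
(E(-4) + v(3, 2))**2 = (0 - 1*2)**2 = (0 - 2)**2 = (-2)**2 = 4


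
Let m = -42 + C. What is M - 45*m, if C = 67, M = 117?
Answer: -1008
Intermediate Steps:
m = 25 (m = -42 + 67 = 25)
M - 45*m = 117 - 45*25 = 117 - 1125 = -1008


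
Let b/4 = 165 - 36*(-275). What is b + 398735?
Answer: 438995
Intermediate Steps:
b = 40260 (b = 4*(165 - 36*(-275)) = 4*(165 + 9900) = 4*10065 = 40260)
b + 398735 = 40260 + 398735 = 438995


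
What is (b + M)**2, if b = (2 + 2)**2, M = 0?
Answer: 256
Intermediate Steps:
b = 16 (b = 4**2 = 16)
(b + M)**2 = (16 + 0)**2 = 16**2 = 256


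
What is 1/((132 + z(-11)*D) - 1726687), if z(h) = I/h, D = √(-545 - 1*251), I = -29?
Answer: -208913155/360700053000461 - 638*I*√199/360700053000461 ≈ -5.7919e-7 - 2.4952e-11*I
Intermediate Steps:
D = 2*I*√199 (D = √(-545 - 251) = √(-796) = 2*I*√199 ≈ 28.213*I)
z(h) = -29/h
1/((132 + z(-11)*D) - 1726687) = 1/((132 + (-29/(-11))*(2*I*√199)) - 1726687) = 1/((132 + (-29*(-1/11))*(2*I*√199)) - 1726687) = 1/((132 + 29*(2*I*√199)/11) - 1726687) = 1/((132 + 58*I*√199/11) - 1726687) = 1/(-1726555 + 58*I*√199/11)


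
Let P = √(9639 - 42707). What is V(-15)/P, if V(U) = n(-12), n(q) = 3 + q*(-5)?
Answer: -9*I*√8267/2362 ≈ -0.34645*I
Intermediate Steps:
n(q) = 3 - 5*q
V(U) = 63 (V(U) = 3 - 5*(-12) = 3 + 60 = 63)
P = 2*I*√8267 (P = √(-33068) = 2*I*√8267 ≈ 181.85*I)
V(-15)/P = 63/((2*I*√8267)) = 63*(-I*√8267/16534) = -9*I*√8267/2362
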